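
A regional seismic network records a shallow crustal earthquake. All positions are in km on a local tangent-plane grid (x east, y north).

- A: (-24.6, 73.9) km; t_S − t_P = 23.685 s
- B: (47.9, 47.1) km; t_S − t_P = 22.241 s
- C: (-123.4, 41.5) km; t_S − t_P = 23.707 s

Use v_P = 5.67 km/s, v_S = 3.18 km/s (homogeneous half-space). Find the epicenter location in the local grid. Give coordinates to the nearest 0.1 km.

(-22.8, -97.6)

Distance from S−P lag: d = Δt · v_P v_S / (v_P − v_S) = Δt · (5.67·3.18)/(5.67−3.18) ≈ 7.2412·Δt.
So d_A = 171.51, d_B = 161.05, d_C = 171.67 km.
Circle about each station: (x + 24.6)² + (y − 73.9)² = 171.51²; (x − 47.9)² + (y − 47.1)² = 161.05²; (x + 123.4)² + (y − 41.5)² = 171.67².
Subtracting the A equation from the B and C equations removes the quadratic terms:
145.0 x − 53.6 y = 1925.03
-197.6 x − 64.8 y = 10828.53
Solving the 2×2 system: x ≈ -22.8, y ≈ -97.6 km.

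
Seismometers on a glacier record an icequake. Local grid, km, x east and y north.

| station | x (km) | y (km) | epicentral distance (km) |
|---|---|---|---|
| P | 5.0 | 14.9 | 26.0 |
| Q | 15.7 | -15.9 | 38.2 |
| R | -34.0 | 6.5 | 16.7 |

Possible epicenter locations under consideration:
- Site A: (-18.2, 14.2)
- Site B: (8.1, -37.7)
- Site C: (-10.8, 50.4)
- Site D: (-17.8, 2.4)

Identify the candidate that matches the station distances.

For each candidate, compare |candidate − station| to the reported distance:
Site A: residuals P 2.8, Q 7.1, R 0.9 → max 7.1 km
Site B: residuals P 26.7, Q 15.1, R 44.3 → max 44.3 km
Site C: residuals P 12.9, Q 33.2, R 33.0 → max 33.2 km
Site D: residuals P 0.0, Q 0.0, R 0.0 → max 0.0 km
Only Site D has all residuals ≈ 0.

Site D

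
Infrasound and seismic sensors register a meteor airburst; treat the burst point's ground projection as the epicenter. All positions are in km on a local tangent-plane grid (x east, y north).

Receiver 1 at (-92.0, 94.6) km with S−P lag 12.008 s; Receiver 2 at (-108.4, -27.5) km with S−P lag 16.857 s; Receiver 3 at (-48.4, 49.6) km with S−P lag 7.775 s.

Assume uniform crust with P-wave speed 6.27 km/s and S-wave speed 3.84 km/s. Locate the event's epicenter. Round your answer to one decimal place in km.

Distance from S−P lag: d = Δt · v_P v_S / (v_P − v_S) = Δt · (6.27·3.84)/(6.27−3.84) ≈ 9.9081·Δt.
So d_Receiver 1 = 118.98, d_Receiver 2 = 167.02, d_Receiver 3 = 77.04 km.
Circle about each station: (x + 92.0)² + (y − 94.6)² = 118.98²; (x + 108.4)² + (y + 27.5)² = 167.02²; (x + 48.4)² + (y − 49.6)² = 77.04².
Subtracting pairs of circle equations eliminates x²+y² and gives linear equations (the radical axes):
-32.8 x − 244.2 y = -18645.79
87.2 x − 90.0 y = -4389.36
Solving the 2×2 system: x ≈ 25.0, y ≈ 73.0 km.
Check against Receiver 1 (with the unrounded x, y): √((x + 92.0)²+(y − 94.6)²) = 118.98 ≈ 118.98 km. ✓

x ≈ 25.0 km, y ≈ 73.0 km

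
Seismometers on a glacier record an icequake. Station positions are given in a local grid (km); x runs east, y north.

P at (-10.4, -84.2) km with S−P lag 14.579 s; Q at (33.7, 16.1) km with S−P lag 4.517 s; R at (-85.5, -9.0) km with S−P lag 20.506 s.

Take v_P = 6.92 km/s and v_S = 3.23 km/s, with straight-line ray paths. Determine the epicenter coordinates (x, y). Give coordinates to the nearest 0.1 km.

(38.7, -10.8)

Distance from S−P lag: d = Δt · v_P v_S / (v_P − v_S) = Δt · (6.92·3.23)/(6.92−3.23) ≈ 6.0573·Δt.
So d_P = 88.31, d_Q = 27.36, d_R = 124.21 km.
Circle about each station: (x + 10.4)² + (y + 84.2)² = 88.31²; (x − 33.7)² + (y − 16.1)² = 27.36²; (x + 85.5)² + (y + 9.0)² = 124.21².
Subtracting pairs of circle equations eliminates x²+y² and gives linear equations (the radical axes):
88.2 x + 200.6 y = 1247.19
-150.2 x + 150.4 y = -7436.02
Solving the 2×2 system: x ≈ 38.7, y ≈ -10.8 km.
Check against P (with the unrounded x, y): √((x + 10.4)²+(y + 84.2)²) = 88.31 ≈ 88.31 km. ✓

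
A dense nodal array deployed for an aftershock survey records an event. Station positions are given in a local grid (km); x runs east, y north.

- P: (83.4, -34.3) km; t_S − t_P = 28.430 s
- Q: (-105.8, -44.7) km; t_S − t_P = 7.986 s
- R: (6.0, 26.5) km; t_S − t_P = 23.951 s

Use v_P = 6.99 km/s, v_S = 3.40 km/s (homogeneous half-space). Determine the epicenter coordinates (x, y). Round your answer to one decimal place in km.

Distance from S−P lag: d = Δt · v_P v_S / (v_P − v_S) = Δt · (6.99·3.40)/(6.99−3.40) ≈ 6.6201·Δt.
So d_P = 188.21, d_Q = 52.87, d_R = 158.56 km.
Circle about each station: (x − 83.4)² + (y + 34.3)² = 188.21²; (x + 105.8)² + (y + 44.7)² = 52.87²; (x − 6.0)² + (y − 26.5)² = 158.56².
Subtracting the P equation from the Q and R equations removes the quadratic terms:
-378.4 x − 20.8 y = 37687.45
-154.8 x + 121.6 y = 2887.93
Solving the 2×2 system: x ≈ -94.3, y ≈ -96.3 km.
Check against P (with the unrounded x, y): √((x − 83.4)²+(y + 34.3)²) = 188.21 ≈ 188.21 km. ✓

x ≈ -94.3 km, y ≈ -96.3 km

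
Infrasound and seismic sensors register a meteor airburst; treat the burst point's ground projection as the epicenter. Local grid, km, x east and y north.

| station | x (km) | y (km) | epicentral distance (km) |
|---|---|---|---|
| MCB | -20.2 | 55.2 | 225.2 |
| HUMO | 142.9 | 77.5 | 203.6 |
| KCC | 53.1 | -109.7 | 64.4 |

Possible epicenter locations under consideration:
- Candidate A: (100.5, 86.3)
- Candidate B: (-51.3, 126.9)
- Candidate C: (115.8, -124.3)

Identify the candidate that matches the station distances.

For each candidate, compare |candidate − station| to the reported distance:
Candidate A: residuals MCB 100.6, HUMO 160.3, KCC 137.3 → max 160.3 km
Candidate B: residuals MCB 147.0, HUMO 3.2, KCC 194.2 → max 194.2 km
Candidate C: residuals MCB 0.0, HUMO 0.0, KCC 0.0 → max 0.0 km
Only Candidate C has all residuals ≈ 0.

Candidate C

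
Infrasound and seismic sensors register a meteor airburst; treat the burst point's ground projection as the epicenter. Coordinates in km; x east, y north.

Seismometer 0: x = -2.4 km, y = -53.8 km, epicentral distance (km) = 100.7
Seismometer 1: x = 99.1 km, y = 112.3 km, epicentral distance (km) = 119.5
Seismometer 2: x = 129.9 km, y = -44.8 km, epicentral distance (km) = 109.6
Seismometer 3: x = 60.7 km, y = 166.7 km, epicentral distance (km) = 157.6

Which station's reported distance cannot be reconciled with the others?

Solve using three stations at a time. Using Seismometer 1, Seismometer 2, Seismometer 3 (subtract circle equations pairwise → linear system) gives (x, y) ≈ (35.3, 11.0).
Distances from that point to each station vs reported:
  Seismometer 0: calculated 75.0 vs reported 100.7 → residual 25.7 km
  Seismometer 1: calculated 119.7 vs reported 119.5 → residual 0.2 km
  Seismometer 2: calculated 109.8 vs reported 109.6 → residual 0.2 km
  Seismometer 3: calculated 157.7 vs reported 157.6 → residual 0.1 km
Seismometer 1, Seismometer 2, Seismometer 3 are mutually consistent (residuals ≈ 0); Seismometer 0 is off by 25.7 km.

Seismometer 0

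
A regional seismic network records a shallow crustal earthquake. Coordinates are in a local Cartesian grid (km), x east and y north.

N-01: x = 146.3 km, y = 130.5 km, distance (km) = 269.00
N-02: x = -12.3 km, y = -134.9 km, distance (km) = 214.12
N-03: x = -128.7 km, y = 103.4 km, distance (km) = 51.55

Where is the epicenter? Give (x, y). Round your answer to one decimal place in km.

Circle about each station: (x − 146.3)² + (y − 130.5)² = 269.00²; (x + 12.3)² + (y + 134.9)² = 214.12²; (x + 128.7)² + (y − 103.4)² = 51.55².
Subtracting the N-01 equation from the N-02 and N-03 equations removes the quadratic terms:
-317.2 x − 530.8 y = 6428.99
-550.0 x − 54.2 y = 58524.91
Solving the 2×2 system: x ≈ -111.8, y ≈ 54.7 km.

x ≈ -111.8 km, y ≈ 54.7 km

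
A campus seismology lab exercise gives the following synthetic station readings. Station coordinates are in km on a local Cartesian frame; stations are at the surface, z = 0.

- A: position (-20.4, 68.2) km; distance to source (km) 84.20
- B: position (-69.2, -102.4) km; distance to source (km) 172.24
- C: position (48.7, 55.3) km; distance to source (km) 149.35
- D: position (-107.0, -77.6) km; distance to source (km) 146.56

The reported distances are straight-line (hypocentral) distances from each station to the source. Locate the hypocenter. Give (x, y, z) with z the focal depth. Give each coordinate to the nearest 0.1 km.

(-95.6, 63.6, 37.6)

Each station gives a sphere (x−x_i)² + (y−y_i)² + z² = d_i² (stations at z=0).
Subtracting the A sphere from B and C: z² cancels, leaving linear equations in x and y:
-97.6 x − 341.2 y = -12369.98
138.2 x − 25.8 y = -14853.40
Solving: x ≈ -95.604, y ≈ 63.602 km (keep extra digits for the depth step; rounded: -95.6, 63.6).
Then from the A sphere: z² = 84.20² − (x + 20.4)² − (y − 68.2)² with x = -95.604, y = 63.602, so z ≈ 37.588 ≈ 37.6 km.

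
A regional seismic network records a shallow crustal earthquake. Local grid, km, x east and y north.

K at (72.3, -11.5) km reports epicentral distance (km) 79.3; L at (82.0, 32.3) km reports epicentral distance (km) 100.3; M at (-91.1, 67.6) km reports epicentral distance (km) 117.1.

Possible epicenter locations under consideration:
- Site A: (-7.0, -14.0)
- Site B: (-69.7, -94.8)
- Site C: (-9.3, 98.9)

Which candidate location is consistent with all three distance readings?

For each candidate, compare |candidate − station| to the reported distance:
Site A: residuals K 0.0, L 0.0, M 0.1 → max 0.1 km
Site B: residuals K 85.3, L 97.6, M 46.7 → max 97.6 km
Site C: residuals K 58.0, L 12.7, M 29.5 → max 58.0 km
Only Site A has all residuals ≈ 0.

Site A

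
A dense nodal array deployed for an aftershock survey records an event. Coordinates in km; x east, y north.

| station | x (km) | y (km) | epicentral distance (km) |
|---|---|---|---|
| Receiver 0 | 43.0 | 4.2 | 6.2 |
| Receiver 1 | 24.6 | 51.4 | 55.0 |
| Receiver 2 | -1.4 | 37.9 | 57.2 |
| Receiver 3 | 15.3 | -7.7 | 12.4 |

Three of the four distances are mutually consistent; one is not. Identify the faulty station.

Receiver 3

Solve using three stations at a time. Using Receiver 0, Receiver 1, Receiver 2 (subtract circle equations pairwise → linear system) gives (x, y) ≈ (40.2, -1.3).
Distances from that point to each station vs reported:
  Receiver 0: calculated 6.2 vs reported 6.2 → residual 0.0 km
  Receiver 1: calculated 55.0 vs reported 55.0 → residual 0.0 km
  Receiver 2: calculated 57.2 vs reported 57.2 → residual 0.0 km
  Receiver 3: calculated 25.7 vs reported 12.4 → residual 13.3 km
Receiver 0, Receiver 1, Receiver 2 are mutually consistent (residuals ≈ 0); Receiver 3 is off by 13.3 km.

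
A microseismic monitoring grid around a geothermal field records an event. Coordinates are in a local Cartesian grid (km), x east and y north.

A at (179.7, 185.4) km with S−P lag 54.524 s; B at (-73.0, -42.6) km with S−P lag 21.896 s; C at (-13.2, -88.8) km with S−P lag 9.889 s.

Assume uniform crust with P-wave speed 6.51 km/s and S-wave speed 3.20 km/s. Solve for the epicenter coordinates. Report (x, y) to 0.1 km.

Distance from S−P lag: d = Δt · v_P v_S / (v_P − v_S) = Δt · (6.51·3.20)/(6.51−3.20) ≈ 6.2937·Δt.
So d_A = 343.16, d_B = 137.81, d_C = 62.24 km.
Circle about each station: (x − 179.7)² + (y − 185.4)² = 343.16²; (x + 73.0)² + (y + 42.6)² = 137.81²; (x + 13.2)² + (y + 88.8)² = 62.24².
Subtracting the A equation from the B and C equations removes the quadratic terms:
-505.4 x − 456.0 y = 39245.70
-385.8 x − 548.4 y = 55279.40
Solving the 2×2 system: x ≈ 36.4, y ≈ -126.4 km.

(36.4, -126.4)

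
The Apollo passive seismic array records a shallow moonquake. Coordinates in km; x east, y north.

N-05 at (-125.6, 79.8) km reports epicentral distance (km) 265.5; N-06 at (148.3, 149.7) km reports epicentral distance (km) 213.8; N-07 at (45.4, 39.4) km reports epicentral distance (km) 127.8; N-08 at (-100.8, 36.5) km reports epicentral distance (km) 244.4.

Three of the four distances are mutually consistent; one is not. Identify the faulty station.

N-05

Solve using three stations at a time. Using N-06, N-07, N-08 (subtract circle equations pairwise → linear system) gives (x, y) ≈ (122.7, -62.8).
Distances from that point to each station vs reported:
  N-05: calculated 286.3 vs reported 265.5 → residual 20.8 km
  N-06: calculated 214.0 vs reported 213.8 → residual 0.2 km
  N-07: calculated 128.1 vs reported 127.8 → residual 0.3 km
  N-08: calculated 244.6 vs reported 244.4 → residual 0.2 km
N-06, N-07, N-08 are mutually consistent (residuals ≈ 0); N-05 is off by 20.8 km.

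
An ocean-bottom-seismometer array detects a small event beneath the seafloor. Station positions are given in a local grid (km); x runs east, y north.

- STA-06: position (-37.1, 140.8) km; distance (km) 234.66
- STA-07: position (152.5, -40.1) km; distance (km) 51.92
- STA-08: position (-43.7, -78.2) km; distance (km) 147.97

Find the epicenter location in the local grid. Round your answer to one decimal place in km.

101.3 km east, -48.7 km north

Circle about each station: (x + 37.1)² + (y − 140.8)² = 234.66²; (x − 152.5)² + (y + 40.1)² = 51.92²; (x + 43.7)² + (y + 78.2)² = 147.97².
Subtracting the STA-06 equation from the STA-07 and STA-08 equations removes the quadratic terms:
379.2 x − 361.8 y = 56032.84
-13.2 x − 438.0 y = 19994.07
Solving the 2×2 system: x ≈ 101.3, y ≈ -48.7 km.
Check against STA-06 (with the unrounded x, y): √((x + 37.1)²+(y − 140.8)²) = 234.66 ≈ 234.66 km. ✓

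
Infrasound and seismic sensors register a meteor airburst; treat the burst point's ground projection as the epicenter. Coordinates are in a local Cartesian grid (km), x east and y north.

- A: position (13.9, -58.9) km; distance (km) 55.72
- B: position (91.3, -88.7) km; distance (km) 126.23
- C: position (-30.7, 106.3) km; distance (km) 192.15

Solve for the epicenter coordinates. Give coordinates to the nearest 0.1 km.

Circle about each station: (x − 13.9)² + (y + 58.9)² = 55.72²; (x − 91.3)² + (y + 88.7)² = 126.23²; (x + 30.7)² + (y − 106.3)² = 192.15².
Subtracting the A equation from the B and C equations removes the quadratic terms:
154.8 x − 59.6 y = -288.33
-89.2 x + 330.4 y = -25237.14
Solving the 2×2 system: x ≈ -34.9, y ≈ -85.8 km.

x ≈ -34.9 km, y ≈ -85.8 km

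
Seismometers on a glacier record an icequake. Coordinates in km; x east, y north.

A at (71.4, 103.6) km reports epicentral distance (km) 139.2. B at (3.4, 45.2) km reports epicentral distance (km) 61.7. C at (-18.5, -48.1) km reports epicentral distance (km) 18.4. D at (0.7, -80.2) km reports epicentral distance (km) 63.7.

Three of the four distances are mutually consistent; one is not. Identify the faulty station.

Solve using three stations at a time. Using A, B, D (subtract circle equations pairwise → linear system) gives (x, y) ≈ (1.0, -16.5).
Distances from that point to each station vs reported:
  A: calculated 139.2 vs reported 139.2 → residual 0.0 km
  B: calculated 61.7 vs reported 61.7 → residual 0.0 km
  C: calculated 37.1 vs reported 18.4 → residual 18.7 km
  D: calculated 63.7 vs reported 63.7 → residual 0.0 km
A, B, D are mutually consistent (residuals ≈ 0); C is off by 18.7 km.

C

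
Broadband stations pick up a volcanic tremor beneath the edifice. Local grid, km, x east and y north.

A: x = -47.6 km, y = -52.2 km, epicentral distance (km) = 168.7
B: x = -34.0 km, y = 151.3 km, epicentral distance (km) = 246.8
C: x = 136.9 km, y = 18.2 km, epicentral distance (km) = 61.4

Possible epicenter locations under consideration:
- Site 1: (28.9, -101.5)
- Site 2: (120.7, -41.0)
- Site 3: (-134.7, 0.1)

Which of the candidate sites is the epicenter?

Site 2

For each candidate, compare |candidate − station| to the reported distance:
Site 1: residuals A 77.7, B 13.7, C 99.8 → max 99.8 km
Site 2: residuals A 0.0, B 0.0, C 0.0 → max 0.0 km
Site 3: residuals A 67.1, B 65.1, C 210.8 → max 210.8 km
Only Site 2 has all residuals ≈ 0.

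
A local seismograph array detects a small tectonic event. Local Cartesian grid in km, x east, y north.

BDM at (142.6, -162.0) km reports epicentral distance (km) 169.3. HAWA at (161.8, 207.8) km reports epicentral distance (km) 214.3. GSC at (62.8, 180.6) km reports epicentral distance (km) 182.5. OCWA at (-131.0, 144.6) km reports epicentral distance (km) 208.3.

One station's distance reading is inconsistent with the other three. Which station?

Solve using three stations at a time. Using BDM, HAWA, GSC (subtract circle equations pairwise → linear system) gives (x, y) ≈ (101.3, 2.2).
Distances from that point to each station vs reported:
  BDM: calculated 169.3 vs reported 169.3 → residual 0.0 km
  HAWA: calculated 214.3 vs reported 214.3 → residual 0.0 km
  GSC: calculated 182.5 vs reported 182.5 → residual 0.0 km
  OCWA: calculated 272.5 vs reported 208.3 → residual 64.2 km
BDM, HAWA, GSC are mutually consistent (residuals ≈ 0); OCWA is off by 64.2 km.

OCWA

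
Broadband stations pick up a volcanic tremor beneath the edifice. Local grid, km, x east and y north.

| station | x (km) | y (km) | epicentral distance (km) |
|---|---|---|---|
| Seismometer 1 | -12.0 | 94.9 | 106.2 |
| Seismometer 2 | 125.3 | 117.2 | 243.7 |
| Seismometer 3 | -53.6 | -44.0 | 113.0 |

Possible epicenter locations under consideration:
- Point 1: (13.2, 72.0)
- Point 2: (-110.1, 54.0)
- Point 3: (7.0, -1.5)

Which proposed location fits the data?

For each candidate, compare |candidate − station| to the reported distance:
Point 1: residuals Seismometer 1 72.1, Seismometer 2 122.8, Seismometer 3 20.9 → max 122.8 km
Point 2: residuals Seismometer 1 0.1, Seismometer 2 0.0, Seismometer 3 0.1 → max 0.1 km
Point 3: residuals Seismometer 1 7.9, Seismometer 2 76.1, Seismometer 3 39.0 → max 76.1 km
Only Point 2 has all residuals ≈ 0.

Point 2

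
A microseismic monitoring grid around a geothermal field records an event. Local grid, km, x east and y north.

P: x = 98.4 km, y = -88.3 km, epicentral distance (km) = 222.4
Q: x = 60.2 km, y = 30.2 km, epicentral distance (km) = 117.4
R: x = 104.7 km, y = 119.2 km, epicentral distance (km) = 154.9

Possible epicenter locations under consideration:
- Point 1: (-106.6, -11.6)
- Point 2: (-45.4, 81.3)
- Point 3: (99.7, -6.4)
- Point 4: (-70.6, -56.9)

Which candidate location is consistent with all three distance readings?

Point 2

For each candidate, compare |candidate − station| to the reported distance:
Point 1: residuals P 3.5, Q 54.6, R 93.6 → max 93.6 km
Point 2: residuals P 0.0, Q 0.1, R 0.1 → max 0.1 km
Point 3: residuals P 140.5, Q 63.6, R 29.2 → max 140.5 km
Point 4: residuals P 50.5, Q 39.7, R 93.6 → max 93.6 km
Only Point 2 has all residuals ≈ 0.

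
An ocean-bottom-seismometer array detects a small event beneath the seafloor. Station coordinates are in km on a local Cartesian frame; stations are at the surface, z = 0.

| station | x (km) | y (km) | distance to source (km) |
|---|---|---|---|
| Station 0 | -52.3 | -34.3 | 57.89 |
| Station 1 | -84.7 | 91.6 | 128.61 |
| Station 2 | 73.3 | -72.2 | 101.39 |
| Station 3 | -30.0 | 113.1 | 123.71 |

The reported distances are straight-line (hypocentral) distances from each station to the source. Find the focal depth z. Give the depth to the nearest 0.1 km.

13.4 km

Each station gives a sphere (x−x_i)² + (y−y_i)² + z² = d_i² (stations at z=0).
Subtracting the Station 0 sphere from Station 1 and Station 2: z² cancels, leaving linear equations in x and y:
-64.8 x + 251.8 y = -1536.41
251.2 x − 75.8 y = -254.73
Solving: x ≈ -3.096, y ≈ -6.898 km (keep extra digits for the depth step; rounded: -3.1, -6.9).
Then from the Station 0 sphere: z² = 57.89² − (x + 52.3)² − (y + 34.3)² with x = -3.096, y = -6.898, so z ≈ 13.392 ≈ 13.4 km.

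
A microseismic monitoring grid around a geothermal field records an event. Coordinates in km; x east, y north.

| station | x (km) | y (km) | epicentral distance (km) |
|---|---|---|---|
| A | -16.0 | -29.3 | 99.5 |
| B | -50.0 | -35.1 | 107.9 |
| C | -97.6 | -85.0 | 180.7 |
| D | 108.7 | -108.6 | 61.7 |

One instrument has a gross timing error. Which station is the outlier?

Solve using three stations at a time. Using A, C, D (subtract circle equations pairwise → linear system) gives (x, y) ≈ (80.4, -53.9).
Distances from that point to each station vs reported:
  A: calculated 99.5 vs reported 99.5 → residual 0.0 km
  B: calculated 131.7 vs reported 107.9 → residual 23.8 km
  C: calculated 180.7 vs reported 180.7 → residual 0.0 km
  D: calculated 61.6 vs reported 61.7 → residual 0.1 km
A, C, D are mutually consistent (residuals ≈ 0); B is off by 23.8 km.

B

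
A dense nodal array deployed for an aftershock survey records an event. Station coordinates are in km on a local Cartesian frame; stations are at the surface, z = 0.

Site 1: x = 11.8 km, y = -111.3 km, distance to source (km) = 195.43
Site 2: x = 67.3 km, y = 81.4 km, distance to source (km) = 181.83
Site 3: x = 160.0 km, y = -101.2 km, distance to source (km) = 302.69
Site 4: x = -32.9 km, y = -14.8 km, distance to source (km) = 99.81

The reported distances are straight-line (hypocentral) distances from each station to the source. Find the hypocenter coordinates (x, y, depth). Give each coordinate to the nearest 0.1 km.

(-104.3, 39.8, 43.4)

Each station gives a sphere (x−x_i)² + (y−y_i)² + z² = d_i² (stations at z=0).
Subtracting the Site 1 sphere from Site 2 and Site 3: z² cancels, leaving linear equations in x and y:
111.0 x + 385.4 y = 3759.06
296.4 x + 20.2 y = -30113.84
Solving: x ≈ -104.311, y ≈ 39.796 km (keep extra digits for the depth step; rounded: -104.3, 39.8).
Then from the Site 1 sphere: z² = 195.43² − (x − 11.8)² − (y + 111.3)² with x = -104.311, y = 39.796, so z ≈ 43.372 ≈ 43.4 km.
Check against Site 4 (with the unrounded solution): distance 99.81 ≈ 99.81 km. ✓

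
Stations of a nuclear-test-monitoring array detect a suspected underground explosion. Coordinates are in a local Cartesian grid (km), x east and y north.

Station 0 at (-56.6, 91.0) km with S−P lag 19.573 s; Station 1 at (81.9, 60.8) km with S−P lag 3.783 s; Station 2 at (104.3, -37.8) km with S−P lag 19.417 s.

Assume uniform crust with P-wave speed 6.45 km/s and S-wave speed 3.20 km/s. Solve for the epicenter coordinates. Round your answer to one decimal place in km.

67.2 km east, 79.8 km north

Distance from S−P lag: d = Δt · v_P v_S / (v_P − v_S) = Δt · (6.45·3.20)/(6.45−3.20) ≈ 6.3508·Δt.
So d_Station 0 = 124.30, d_Station 1 = 24.02, d_Station 2 = 123.31 km.
Circle about each station: (x + 56.6)² + (y − 91.0)² = 124.30²; (x − 81.9)² + (y − 60.8)² = 24.02²; (x − 104.3)² + (y + 37.8)² = 123.31².
Subtracting pairs of circle equations eliminates x²+y² and gives linear equations (the radical axes):
277.0 x − 60.4 y = 13793.22
321.8 x − 257.6 y = 1067.90
Solving the 2×2 system: x ≈ 67.2, y ≈ 79.8 km.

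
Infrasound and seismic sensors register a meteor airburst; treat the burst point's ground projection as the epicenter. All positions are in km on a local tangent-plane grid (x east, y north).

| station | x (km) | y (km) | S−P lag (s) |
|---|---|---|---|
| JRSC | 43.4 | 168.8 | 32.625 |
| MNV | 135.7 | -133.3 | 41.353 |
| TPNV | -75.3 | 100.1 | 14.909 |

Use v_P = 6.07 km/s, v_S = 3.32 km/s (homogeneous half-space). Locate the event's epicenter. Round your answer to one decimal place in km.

Distance from S−P lag: d = Δt · v_P v_S / (v_P − v_S) = Δt · (6.07·3.32)/(6.07−3.32) ≈ 7.3281·Δt.
So d_JRSC = 239.08, d_MNV = 303.04, d_TPNV = 109.26 km.
Circle about each station: (x − 43.4)² + (y − 168.8)² = 239.08²; (x − 135.7)² + (y + 133.3)² = 303.04²; (x + 75.3)² + (y − 100.1)² = 109.26².
Subtracting pairs of circle equations eliminates x²+y² and gives linear equations (the radical axes):
184.6 x − 604.2 y = -28867.62
-237.4 x − 137.4 y = 30534.60
Solving the 2×2 system: x ≈ -132.8, y ≈ 7.2 km.

x ≈ -132.8 km, y ≈ 7.2 km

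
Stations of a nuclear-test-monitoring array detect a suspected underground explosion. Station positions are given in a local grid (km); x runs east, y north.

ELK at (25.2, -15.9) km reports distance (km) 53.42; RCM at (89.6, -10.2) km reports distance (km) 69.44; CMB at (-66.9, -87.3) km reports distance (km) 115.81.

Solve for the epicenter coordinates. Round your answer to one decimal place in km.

Circle about each station: (x − 25.2)² + (y + 15.9)² = 53.42²; (x − 89.6)² + (y + 10.2)² = 69.44²; (x + 66.9)² + (y + 87.3)² = 115.81².
Subtracting pairs of circle equations eliminates x²+y² and gives linear equations (the radical axes):
128.8 x + 11.4 y = 5276.13
-184.2 x − 142.8 y = 650.79
Solving the 2×2 system: x ≈ 46.7, y ≈ -64.8 km.

46.7 km east, -64.8 km north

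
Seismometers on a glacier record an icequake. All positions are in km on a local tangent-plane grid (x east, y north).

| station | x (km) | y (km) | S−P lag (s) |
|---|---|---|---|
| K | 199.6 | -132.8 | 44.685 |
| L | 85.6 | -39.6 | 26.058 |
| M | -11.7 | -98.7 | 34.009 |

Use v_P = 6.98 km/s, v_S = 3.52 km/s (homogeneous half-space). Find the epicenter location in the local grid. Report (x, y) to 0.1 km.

(34.7, 138.3)

Distance from S−P lag: d = Δt · v_P v_S / (v_P − v_S) = Δt · (6.98·3.52)/(6.98−3.52) ≈ 7.1010·Δt.
So d_K = 317.31, d_L = 185.04, d_M = 241.50 km.
Circle about each station: (x − 199.6)² + (y + 132.8)² = 317.31²; (x − 85.6)² + (y + 39.6)² = 185.04²; (x + 11.7)² + (y + 98.7)² = 241.50².
Subtracting the K equation from the L and M equations removes the quadratic terms:
-228.0 x + 186.4 y = 17865.35
-422.6 x + 68.2 y = -5234.03
Solving the 2×2 system: x ≈ 34.7, y ≈ 138.3 km.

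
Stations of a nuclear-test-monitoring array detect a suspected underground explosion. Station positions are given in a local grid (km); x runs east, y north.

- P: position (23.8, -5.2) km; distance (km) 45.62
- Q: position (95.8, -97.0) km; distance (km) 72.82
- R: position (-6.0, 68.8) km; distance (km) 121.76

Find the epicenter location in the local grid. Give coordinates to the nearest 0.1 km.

x ≈ 59.1 km, y ≈ -34.1 km

Circle about each station: (x − 23.8)² + (y + 5.2)² = 45.62²; (x − 95.8)² + (y + 97.0)² = 72.82²; (x + 6.0)² + (y − 68.8)² = 121.76².
Subtracting the P equation from the Q and R equations removes the quadratic terms:
144.0 x − 183.6 y = 14771.59
-59.6 x + 148.0 y = -8568.35
Solving the 2×2 system: x ≈ 59.1, y ≈ -34.1 km.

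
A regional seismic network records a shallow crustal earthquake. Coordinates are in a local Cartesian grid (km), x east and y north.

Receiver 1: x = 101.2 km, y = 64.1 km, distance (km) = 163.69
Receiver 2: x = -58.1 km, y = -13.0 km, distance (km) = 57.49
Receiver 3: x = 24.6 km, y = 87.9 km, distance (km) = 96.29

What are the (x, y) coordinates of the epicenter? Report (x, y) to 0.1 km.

Circle about each station: (x − 101.2)² + (y − 64.1)² = 163.69²; (x + 58.1)² + (y + 13.0)² = 57.49²; (x − 24.6)² + (y − 87.9)² = 96.29².
Subtracting pairs of circle equations eliminates x²+y² and gives linear equations (the radical axes):
-318.6 x − 154.2 y = 12683.68
-153.2 x + 47.6 y = 11503.97
Solving the 2×2 system: x ≈ -61.3, y ≈ 44.4 km.

x ≈ -61.3 km, y ≈ 44.4 km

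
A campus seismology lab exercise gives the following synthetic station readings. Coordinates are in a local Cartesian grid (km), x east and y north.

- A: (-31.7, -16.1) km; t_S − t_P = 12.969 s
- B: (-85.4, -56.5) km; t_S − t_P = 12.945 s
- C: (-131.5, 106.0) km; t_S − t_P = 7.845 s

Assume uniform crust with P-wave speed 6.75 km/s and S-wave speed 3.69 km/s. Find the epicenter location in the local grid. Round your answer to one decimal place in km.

Distance from S−P lag: d = Δt · v_P v_S / (v_P − v_S) = Δt · (6.75·3.69)/(6.75−3.69) ≈ 8.1397·Δt.
So d_A = 105.56, d_B = 105.37, d_C = 63.86 km.
Circle about each station: (x + 31.7)² + (y + 16.1)² = 105.56²; (x + 85.4)² + (y + 56.5)² = 105.37²; (x + 131.5)² + (y − 106.0)² = 63.86².
Subtracting the A equation from the B and C equations removes the quadratic terms:
-107.4 x − 80.8 y = 9261.39
-199.6 x + 244.2 y = 34328.96
Solving the 2×2 system: x ≈ -118.9, y ≈ 43.4 km.
Check against A (with the unrounded x, y): √((x + 31.7)²+(y + 16.1)²) = 105.56 ≈ 105.56 km. ✓

x ≈ -118.9 km, y ≈ 43.4 km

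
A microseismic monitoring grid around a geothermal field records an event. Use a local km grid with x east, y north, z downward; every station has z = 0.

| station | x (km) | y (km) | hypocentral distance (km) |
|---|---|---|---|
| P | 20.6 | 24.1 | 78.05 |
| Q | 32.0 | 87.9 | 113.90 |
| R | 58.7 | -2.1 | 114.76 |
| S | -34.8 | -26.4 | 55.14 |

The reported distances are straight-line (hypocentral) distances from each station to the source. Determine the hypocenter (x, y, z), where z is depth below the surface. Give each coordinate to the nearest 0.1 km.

x ≈ -50.0 km, y ≈ 15.7 km, depth ≈ 32.2 km

Each station gives a sphere (x−x_i)² + (y−y_i)² + z² = d_i² (stations at z=0).
Subtracting the P sphere from Q and R: z² cancels, leaving linear equations in x and y:
22.8 x + 127.6 y = 863.83
76.2 x − 52.4 y = -4633.13
Solving: x ≈ -50.003, y ≈ 15.705 km (keep extra digits for the depth step; rounded: -50.0, 15.7).
Then from the P sphere: z² = 78.05² − (x − 20.6)² − (y − 24.1)² with x = -50.003, y = 15.705, so z ≈ 32.195 ≈ 32.2 km.
Check against S (with the unrounded solution): distance 55.14 ≈ 55.14 km. ✓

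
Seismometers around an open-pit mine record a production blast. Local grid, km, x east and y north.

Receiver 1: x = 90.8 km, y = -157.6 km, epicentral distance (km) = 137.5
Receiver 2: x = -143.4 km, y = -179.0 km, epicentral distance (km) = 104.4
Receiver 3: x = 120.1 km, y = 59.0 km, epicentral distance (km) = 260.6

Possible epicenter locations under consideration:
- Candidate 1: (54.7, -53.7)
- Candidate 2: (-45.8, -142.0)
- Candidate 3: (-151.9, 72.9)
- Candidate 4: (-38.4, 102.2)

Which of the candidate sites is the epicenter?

For each candidate, compare |candidate − station| to the reported distance:
Candidate 1: residuals Receiver 1 27.5, Receiver 2 130.0, Receiver 3 130.3 → max 130.3 km
Candidate 2: residuals Receiver 1 0.0, Receiver 2 0.0, Receiver 3 0.0 → max 0.0 km
Candidate 3: residuals Receiver 1 197.2, Receiver 2 147.6, Receiver 3 11.8 → max 197.2 km
Candidate 4: residuals Receiver 1 152.7, Receiver 2 195.8, Receiver 3 96.3 → max 195.8 km
Only Candidate 2 has all residuals ≈ 0.

Candidate 2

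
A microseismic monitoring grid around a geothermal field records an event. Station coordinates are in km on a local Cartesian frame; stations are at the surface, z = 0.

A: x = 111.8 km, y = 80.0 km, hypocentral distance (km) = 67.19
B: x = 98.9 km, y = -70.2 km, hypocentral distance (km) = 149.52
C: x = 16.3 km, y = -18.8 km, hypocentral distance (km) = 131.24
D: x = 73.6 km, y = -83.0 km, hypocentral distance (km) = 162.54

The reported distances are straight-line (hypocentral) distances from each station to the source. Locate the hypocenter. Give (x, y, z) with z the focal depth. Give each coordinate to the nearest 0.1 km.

Each station gives a sphere (x−x_i)² + (y−y_i)² + z² = d_i² (stations at z=0).
Subtracting the A sphere from B and C: z² cancels, leaving linear equations in x and y:
-25.8 x − 300.4 y = -22031.72
-191.0 x − 197.6 y = -30989.55
Solving: x ≈ 94.796, y ≈ 65.200 km (keep extra digits for the depth step; rounded: 94.8, 65.2).
Then from the A sphere: z² = 67.19² − (x − 111.8)² − (y − 80.0)² with x = 94.796, y = 65.200, so z ≈ 63.295 ≈ 63.3 km.

(94.8, 65.2, 63.3)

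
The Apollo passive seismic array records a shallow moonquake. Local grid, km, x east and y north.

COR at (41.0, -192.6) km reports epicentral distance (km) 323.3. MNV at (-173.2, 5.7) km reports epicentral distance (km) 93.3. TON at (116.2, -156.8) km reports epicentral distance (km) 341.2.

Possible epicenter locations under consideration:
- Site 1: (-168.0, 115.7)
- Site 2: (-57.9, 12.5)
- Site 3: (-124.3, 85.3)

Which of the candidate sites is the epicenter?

Site 3

For each candidate, compare |candidate − station| to the reported distance:
Site 1: residuals COR 49.2, MNV 16.8, TON 52.5 → max 52.5 km
Site 2: residuals COR 95.6, MNV 22.2, TON 98.4 → max 98.4 km
Site 3: residuals COR 0.0, MNV 0.1, TON 0.1 → max 0.1 km
Only Site 3 has all residuals ≈ 0.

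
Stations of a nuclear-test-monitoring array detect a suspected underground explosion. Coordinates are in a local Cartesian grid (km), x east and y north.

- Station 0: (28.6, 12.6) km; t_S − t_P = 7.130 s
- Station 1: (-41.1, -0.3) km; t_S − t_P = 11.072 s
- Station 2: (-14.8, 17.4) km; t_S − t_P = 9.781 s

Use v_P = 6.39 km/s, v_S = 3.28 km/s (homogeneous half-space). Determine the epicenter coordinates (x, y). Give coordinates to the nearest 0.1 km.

Distance from S−P lag: d = Δt · v_P v_S / (v_P − v_S) = Δt · (6.39·3.28)/(6.39−3.28) ≈ 6.7393·Δt.
So d_Station 0 = 48.05, d_Station 1 = 74.62, d_Station 2 = 65.92 km.
Circle about each station: (x − 28.6)² + (y − 12.6)² = 48.05²; (x + 41.1)² + (y + 0.3)² = 74.62²; (x + 14.8)² + (y − 17.4)² = 65.92².
Subtracting pairs of circle equations eliminates x²+y² and gives linear equations (the radical axes):
-139.4 x − 25.8 y = -2546.76
-86.8 x + 9.6 y = -2491.56
Solving the 2×2 system: x ≈ 24.8, y ≈ -35.3 km.

24.8 km east, -35.3 km north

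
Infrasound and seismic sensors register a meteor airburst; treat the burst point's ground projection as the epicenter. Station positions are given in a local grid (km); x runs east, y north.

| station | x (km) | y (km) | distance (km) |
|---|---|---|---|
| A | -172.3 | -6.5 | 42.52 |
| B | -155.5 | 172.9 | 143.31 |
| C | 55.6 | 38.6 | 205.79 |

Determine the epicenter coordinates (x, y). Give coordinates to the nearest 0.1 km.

Circle about each station: (x + 172.3)² + (y + 6.5)² = 42.52²; (x + 155.5)² + (y − 172.9)² = 143.31²; (x − 55.6)² + (y − 38.6)² = 205.79².
Subtracting pairs of circle equations eliminates x²+y² and gives linear equations (the radical axes):
33.6 x + 358.8 y = 5615.31
455.8 x + 90.2 y = -65689.79
Solving the 2×2 system: x ≈ -150.0, y ≈ 29.7 km.

-150.0 km east, 29.7 km north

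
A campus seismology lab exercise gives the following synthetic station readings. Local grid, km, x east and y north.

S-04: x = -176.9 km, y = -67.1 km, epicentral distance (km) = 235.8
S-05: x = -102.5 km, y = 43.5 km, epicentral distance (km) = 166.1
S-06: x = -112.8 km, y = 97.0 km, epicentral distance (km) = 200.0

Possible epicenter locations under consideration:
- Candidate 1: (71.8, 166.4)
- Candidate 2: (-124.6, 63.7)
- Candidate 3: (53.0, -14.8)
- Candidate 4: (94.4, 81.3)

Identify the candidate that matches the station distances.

For each candidate, compare |candidate − station| to the reported distance:
Candidate 1: residuals S-04 105.3, S-05 47.2, S-06 2.8 → max 105.3 km
Candidate 2: residuals S-04 94.9, S-05 136.2, S-06 164.7 → max 164.7 km
Candidate 3: residuals S-04 0.0, S-05 0.0, S-06 0.0 → max 0.0 km
Candidate 4: residuals S-04 73.4, S-05 34.4, S-06 7.8 → max 73.4 km
Only Candidate 3 has all residuals ≈ 0.

Candidate 3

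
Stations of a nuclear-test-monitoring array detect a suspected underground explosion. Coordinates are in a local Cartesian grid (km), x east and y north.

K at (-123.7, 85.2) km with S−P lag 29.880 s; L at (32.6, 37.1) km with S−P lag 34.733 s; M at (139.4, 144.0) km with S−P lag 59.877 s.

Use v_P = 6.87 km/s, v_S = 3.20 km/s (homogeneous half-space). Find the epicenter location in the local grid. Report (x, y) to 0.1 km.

Distance from S−P lag: d = Δt · v_P v_S / (v_P − v_S) = Δt · (6.87·3.20)/(6.87−3.20) ≈ 5.9902·Δt.
So d_K = 178.99, d_L = 208.06, d_M = 358.67 km.
Circle about each station: (x + 123.7)² + (y − 85.2)² = 178.99²; (x − 32.6)² + (y − 37.1)² = 208.06²; (x − 139.4)² + (y − 144.0)² = 358.67².
Subtracting pairs of circle equations eliminates x²+y² and gives linear equations (the radical axes):
312.6 x − 96.2 y = -31373.10
526.2 x + 117.6 y = -78999.12
Solving the 2×2 system: x ≈ -129.2, y ≈ -93.7 km.

x ≈ -129.2 km, y ≈ -93.7 km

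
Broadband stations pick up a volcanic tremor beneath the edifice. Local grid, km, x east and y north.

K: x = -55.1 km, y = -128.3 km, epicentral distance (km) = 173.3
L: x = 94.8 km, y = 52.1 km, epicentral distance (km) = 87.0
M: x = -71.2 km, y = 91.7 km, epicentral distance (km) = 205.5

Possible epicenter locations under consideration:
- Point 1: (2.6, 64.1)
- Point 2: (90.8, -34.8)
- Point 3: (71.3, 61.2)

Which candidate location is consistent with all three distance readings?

For each candidate, compare |candidate − station| to the reported distance:
Point 1: residuals K 27.6, L 6.0, M 126.7 → max 126.7 km
Point 2: residuals K 0.0, L 0.0, M 0.0 → max 0.0 km
Point 3: residuals K 54.5, L 61.8, M 59.8 → max 61.8 km
Only Point 2 has all residuals ≈ 0.

Point 2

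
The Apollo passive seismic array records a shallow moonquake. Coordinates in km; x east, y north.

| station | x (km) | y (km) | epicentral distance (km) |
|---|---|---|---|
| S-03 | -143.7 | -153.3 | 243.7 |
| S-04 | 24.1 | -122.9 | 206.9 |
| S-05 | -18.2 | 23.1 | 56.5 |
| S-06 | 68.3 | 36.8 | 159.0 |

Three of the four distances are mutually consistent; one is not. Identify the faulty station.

Solve using three stations at a time. Using S-03, S-04, S-05 (subtract circle equations pairwise → linear system) gives (x, y) ≈ (-48.3, 70.9).
Distances from that point to each station vs reported:
  S-03: calculated 243.7 vs reported 243.7 → residual 0.0 km
  S-04: calculated 206.9 vs reported 206.9 → residual 0.0 km
  S-05: calculated 56.5 vs reported 56.5 → residual 0.0 km
  S-06: calculated 121.5 vs reported 159.0 → residual 37.5 km
S-03, S-04, S-05 are mutually consistent (residuals ≈ 0); S-06 is off by 37.5 km.

S-06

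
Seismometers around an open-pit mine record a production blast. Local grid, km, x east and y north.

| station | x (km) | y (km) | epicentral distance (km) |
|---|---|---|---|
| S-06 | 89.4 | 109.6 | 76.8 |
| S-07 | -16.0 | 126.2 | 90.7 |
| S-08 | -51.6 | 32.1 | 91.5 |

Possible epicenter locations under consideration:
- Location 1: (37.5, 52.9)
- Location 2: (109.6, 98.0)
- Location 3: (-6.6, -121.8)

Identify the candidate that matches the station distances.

Location 1

For each candidate, compare |candidate − station| to the reported distance:
Location 1: residuals S-06 0.1, S-07 0.0, S-08 0.0 → max 0.1 km
Location 2: residuals S-06 53.5, S-07 38.0, S-08 82.7 → max 82.7 km
Location 3: residuals S-06 173.7, S-07 157.5, S-08 68.8 → max 173.7 km
Only Location 1 has all residuals ≈ 0.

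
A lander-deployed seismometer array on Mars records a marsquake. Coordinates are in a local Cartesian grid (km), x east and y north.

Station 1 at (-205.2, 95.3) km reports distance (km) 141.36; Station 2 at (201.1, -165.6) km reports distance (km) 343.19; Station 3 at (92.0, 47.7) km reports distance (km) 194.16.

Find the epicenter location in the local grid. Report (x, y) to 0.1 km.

Circle about each station: (x + 205.2)² + (y − 95.3)² = 141.36²; (x − 201.1)² + (y + 165.6)² = 343.19²; (x − 92.0)² + (y − 47.7)² = 194.16².
Subtracting pairs of circle equations eliminates x²+y² and gives linear equations (the radical axes):
812.6 x − 521.8 y = -81121.29
594.4 x − 95.2 y = -58165.30
Solving the 2×2 system: x ≈ -97.2, y ≈ 4.1 km.

-97.2 km east, 4.1 km north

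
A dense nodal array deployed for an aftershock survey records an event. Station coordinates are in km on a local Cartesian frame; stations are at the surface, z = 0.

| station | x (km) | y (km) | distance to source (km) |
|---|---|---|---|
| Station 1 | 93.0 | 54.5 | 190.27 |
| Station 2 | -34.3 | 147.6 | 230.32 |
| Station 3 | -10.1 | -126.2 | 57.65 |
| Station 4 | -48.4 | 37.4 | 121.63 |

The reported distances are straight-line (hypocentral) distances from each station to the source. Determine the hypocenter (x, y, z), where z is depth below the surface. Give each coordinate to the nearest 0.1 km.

Each station gives a sphere (x−x_i)² + (y−y_i)² + z² = d_i² (stations at z=0).
Subtracting the Station 1 sphere from Station 2 and Station 3: z² cancels, leaving linear equations in x and y:
-254.6 x + 186.2 y = -5501.63
-206.2 x − 361.4 y = 37288.35
Solving: x ≈ -37.995, y ≈ -81.499 km (keep extra digits for the depth step; rounded: -38.0, -81.5).
Then from the Station 1 sphere: z² = 190.27² − (x − 93.0)² − (y − 54.5)² with x = -37.995, y = -81.499, so z ≈ 23.393 ≈ 23.4 km.

(-38.0, -81.5, 23.4)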